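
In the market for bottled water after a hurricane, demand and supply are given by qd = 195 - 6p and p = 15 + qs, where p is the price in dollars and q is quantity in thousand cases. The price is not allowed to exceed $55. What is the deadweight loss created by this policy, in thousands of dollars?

0

Rearranging supply gives qs = p - 15. Setting quantity demanded equal to quantity supplied, 195 - 6p = p - 15, gives p* = 30 and q* = 15.
Since 55 is above p* = 30, the ceiling does not bind and the free-market outcome prevails.
Since the control does not bind, no trades are prevented and deadweight loss is zero.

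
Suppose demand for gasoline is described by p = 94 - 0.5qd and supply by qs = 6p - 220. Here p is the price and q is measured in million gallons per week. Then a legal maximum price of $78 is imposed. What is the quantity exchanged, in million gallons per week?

Rearranging demand gives qd = 188 - 2p. Setting quantity demanded equal to quantity supplied, 188 - 2p = 6p - 220, gives p* = 51 and q* = 86.
Since 78 is above p* = 51, the ceiling does not bind and the free-market outcome prevails.

86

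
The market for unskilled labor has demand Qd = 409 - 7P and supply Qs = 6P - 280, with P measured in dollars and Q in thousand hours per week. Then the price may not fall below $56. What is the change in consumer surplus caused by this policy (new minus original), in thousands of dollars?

Without the control the market clears where 409 - 7P = 6P - 280, i.e. P* = 53 and Q* = 38.
The floor of 56 is above the equilibrium price 53, so it binds.
At P = 56: Qd = 409 - 7·56 = 17 and Qs = 6·56 - 280 = 56.
Consumer surplus without the control is ½ · (409/7 - 53) · 38 = 722/7.
With the floor, consumers buy 17 units at 56, so CS = ½ · (409/7 - 56) · 17 = 289/14.
Change in consumer surplus = 289/14 - 722/7 = -82.5.

-82.5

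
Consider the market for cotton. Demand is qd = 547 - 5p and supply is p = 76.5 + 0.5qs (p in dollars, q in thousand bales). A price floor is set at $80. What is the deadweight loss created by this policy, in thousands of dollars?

Rearranging supply gives qs = 2p - 153. Equilibrium: 547 - 5p = 2p - 153, so 700 = 7p and p* = 100, q* = 47.
The floor of 80 is below the equilibrium price 100, so it is not binding; the market clears at p* = 100, q* = 47.
Since the control does not bind, no trades are prevented and deadweight loss is zero.

0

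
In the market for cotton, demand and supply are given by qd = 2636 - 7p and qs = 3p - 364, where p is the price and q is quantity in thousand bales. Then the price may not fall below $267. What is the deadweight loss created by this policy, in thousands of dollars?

0

Without the control the market clears where 2636 - 7p = 3p - 364, i.e. p* = 300 and q* = 536.
Since 267 is below p* = 300, the floor does not bind and the free-market outcome prevails.
Since the control does not bind, no trades are prevented and deadweight loss is zero.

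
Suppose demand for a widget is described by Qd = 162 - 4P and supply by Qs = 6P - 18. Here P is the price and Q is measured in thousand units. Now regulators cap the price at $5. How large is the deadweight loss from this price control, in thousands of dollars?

Equilibrium: 162 - 4P = 6P - 18, so 180 = 10P and P* = 18, Q* = 90.
Since 5 < 18, the ceiling is binding.
At P = 5: Qd = 162 - 4·5 = 142 and Qs = 6·5 - 18 = 12.
Quantity traded falls to 12. At Q = 12 the demand price is (162 - 12)/4 = 37.5 and the supply price is (18 + 12)/6 = 5.
Deadweight loss = ½ · (37.5 - 5) · (90 - 12) = ½ · 32.5 · 78 = 1267.5.

1267.5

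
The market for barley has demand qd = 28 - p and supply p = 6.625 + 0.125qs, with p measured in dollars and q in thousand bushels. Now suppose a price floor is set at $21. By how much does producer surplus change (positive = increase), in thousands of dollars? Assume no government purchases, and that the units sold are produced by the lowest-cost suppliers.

Rearranging supply gives qs = 8p - 53. Equilibrium: 28 - p = 8p - 53, so 81 = 9p and p* = 9, q* = 19.
Since 21 > 9, the floor is binding.
At p = 21: qd = 28 - 21 = 7 and qs = 8·21 - 53 = 115.
Producer surplus without the control is ½ · (9 - 6.625) · 19 = 22.5625.
With the floor, 7 units are sold at 21. The supply price at q = 7 is 7.5, so PS = ½ · [(21 - 6.625) + (21 - 7.5)] · 7 = 97.5625.
Change in producer surplus = 97.5625 - 22.5625 = 75.

75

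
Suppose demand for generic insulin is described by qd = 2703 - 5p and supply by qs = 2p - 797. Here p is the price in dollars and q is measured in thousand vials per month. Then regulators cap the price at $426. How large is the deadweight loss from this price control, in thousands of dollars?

7666.4

Without the control the market clears where 2703 - 5p = 2p - 797, i.e. p* = 500 and q* = 203.
Because the ceiling (426) lies below the market-clearing price, it is binding.
At p = 426: qd = 2703 - 5·426 = 573 and qs = 2·426 - 797 = 55.
Quantity traded falls to 55. At q = 55 the demand price is (2703 - 55)/5 = 529.6 and the supply price is (797 + 55)/2 = 426.
Deadweight loss = ½ · (529.6 - 426) · (203 - 55) = ½ · 103.6 · 148 = 7666.4.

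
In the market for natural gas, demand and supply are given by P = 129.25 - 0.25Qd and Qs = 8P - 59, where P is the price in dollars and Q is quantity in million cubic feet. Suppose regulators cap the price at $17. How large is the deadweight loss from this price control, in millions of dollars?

11532

Rearranging demand gives Qd = 517 - 4P. Without the control the market clears where 517 - 4P = 8P - 59, i.e. P* = 48 and Q* = 325.
The ceiling of 17 is below the equilibrium price 48, so it binds.
At P = 17: Qd = 517 - 4·17 = 449 and Qs = 8·17 - 59 = 77.
Quantity traded falls to 77. At Q = 77 the demand price is (517 - 77)/4 = 110 and the supply price is (59 + 77)/8 = 17.
Deadweight loss = ½ · (110 - 17) · (325 - 77) = ½ · 93 · 248 = 11532.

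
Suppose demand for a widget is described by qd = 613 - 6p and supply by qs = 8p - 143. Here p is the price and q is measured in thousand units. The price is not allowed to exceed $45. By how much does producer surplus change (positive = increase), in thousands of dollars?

In a free market, 613 - 6p = 8p - 143 gives the equilibrium p* = 54, q* = 289.
The ceiling of 45 is below the equilibrium price 54, so it binds.
At p = 45: qd = 613 - 6·45 = 343 and qs = 8·45 - 143 = 217.
Producer surplus without the control is ½ · (54 - 17.875) · 289 = 5220.0625.
With the ceiling, producers sell 217 units at 45, so PS = ½ · (45 - 17.875) · 217 = 2943.0625.
Change in producer surplus = 2943.0625 - 5220.0625 = -2277.

-2277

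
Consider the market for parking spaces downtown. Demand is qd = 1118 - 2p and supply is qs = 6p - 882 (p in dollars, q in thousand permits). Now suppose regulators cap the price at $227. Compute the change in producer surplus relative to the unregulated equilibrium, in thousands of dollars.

Without the control the market clears where 1118 - 2p = 6p - 882, i.e. p* = 250 and q* = 618.
Because the ceiling (227) lies below the market-clearing price, it is binding.
At p = 227: qd = 1118 - 2·227 = 664 and qs = 6·227 - 882 = 480.
Producer surplus without the control is ½ · (250 - 147) · 618 = 31827.
With the ceiling, producers sell 480 units at 227, so PS = ½ · (227 - 147) · 480 = 19200.
Change in producer surplus = 19200 - 31827 = -12627.

-12627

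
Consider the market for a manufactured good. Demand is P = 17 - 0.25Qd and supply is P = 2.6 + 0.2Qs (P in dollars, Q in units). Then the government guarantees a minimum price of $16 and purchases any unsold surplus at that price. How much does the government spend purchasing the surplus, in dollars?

1008

Rearranging demand gives Qd = 68 - 4P; rearranging supply gives Qs = 5P - 13. Equilibrium: 68 - 4P = 5P - 13, so 81 = 9P and P* = 9, Q* = 32.
Since 16 > 9, the floor is binding.
At P = 16: Qd = 68 - 4·16 = 4 and Qs = 5·16 - 13 = 67.
Surplus = Qs - Qd = 63.
Government expenditure = surplus × support price = 63 × 16 = 1008.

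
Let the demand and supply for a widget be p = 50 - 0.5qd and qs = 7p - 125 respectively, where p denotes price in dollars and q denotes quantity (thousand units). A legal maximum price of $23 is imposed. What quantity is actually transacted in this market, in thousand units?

36

Rearranging demand gives qd = 100 - 2p. Without the control the market clears where 100 - 2p = 7p - 125, i.e. p* = 25 and q* = 50.
Since 23 < 25, the ceiling is binding.
At p = 23: qd = 100 - 2·23 = 54 and qs = 7·23 - 125 = 36.
The quantity actually transacted is the short side, supply: 36.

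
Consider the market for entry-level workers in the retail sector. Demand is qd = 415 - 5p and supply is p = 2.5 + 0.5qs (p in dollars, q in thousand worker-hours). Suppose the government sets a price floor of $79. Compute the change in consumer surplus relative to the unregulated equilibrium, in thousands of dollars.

-1282.5

Rearranging supply gives qs = 2p - 5. Setting quantity demanded equal to quantity supplied, 415 - 5p = 2p - 5, gives p* = 60 and q* = 115.
The floor of 79 is above the equilibrium price 60, so it binds.
At p = 79: qd = 415 - 5·79 = 20 and qs = 2·79 - 5 = 153.
Consumer surplus without the control is ½ · (83 - 60) · 115 = 1322.5.
With the floor, consumers buy 20 units at 79, so CS = ½ · (83 - 79) · 20 = 40.
Change in consumer surplus = 40 - 1322.5 = -1282.5.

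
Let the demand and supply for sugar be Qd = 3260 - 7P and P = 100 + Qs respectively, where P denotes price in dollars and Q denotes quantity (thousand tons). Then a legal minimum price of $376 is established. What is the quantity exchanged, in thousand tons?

320

Rearranging supply gives Qs = P - 100. Setting quantity demanded equal to quantity supplied, 3260 - 7P = P - 100, gives P* = 420 and Q* = 320.
Since 376 is below P* = 420, the floor does not bind and the free-market outcome prevails.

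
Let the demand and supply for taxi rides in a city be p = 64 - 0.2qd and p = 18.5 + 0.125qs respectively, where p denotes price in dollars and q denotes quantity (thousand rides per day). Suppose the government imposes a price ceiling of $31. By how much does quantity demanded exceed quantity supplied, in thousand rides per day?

Rearranging demand gives qd = 320 - 5p; rearranging supply gives qs = 8p - 148. In a free market, 320 - 5p = 8p - 148 gives the equilibrium p* = 36, q* = 140.
Because the ceiling (31) lies below the market-clearing price, it is binding.
At p = 31: qd = 320 - 5·31 = 165 and qs = 8·31 - 148 = 100.
Shortage = qd - qs = 165 - 100 = 65.

65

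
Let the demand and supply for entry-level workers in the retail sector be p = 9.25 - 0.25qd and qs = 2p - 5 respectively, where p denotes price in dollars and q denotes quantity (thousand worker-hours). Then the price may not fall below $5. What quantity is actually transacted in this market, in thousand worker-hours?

9

Rearranging demand gives qd = 37 - 4p. Equilibrium: 37 - 4p = 2p - 5, so 42 = 6p and p* = 7, q* = 9.
The floor of 5 is below the equilibrium price 7, so it is not binding; the market clears at p* = 7, q* = 9.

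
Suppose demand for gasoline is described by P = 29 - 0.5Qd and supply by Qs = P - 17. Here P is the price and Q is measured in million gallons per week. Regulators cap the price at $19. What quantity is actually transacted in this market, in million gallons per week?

2

Rearranging demand gives Qd = 58 - 2P. Equilibrium: 58 - 2P = P - 17, so 75 = 3P and P* = 25, Q* = 8.
Because the ceiling (19) lies below the market-clearing price, it is binding.
At P = 19: Qd = 58 - 2·19 = 20 and Qs = 19 - 17 = 2.
The quantity actually transacted is the short side, supply: 2.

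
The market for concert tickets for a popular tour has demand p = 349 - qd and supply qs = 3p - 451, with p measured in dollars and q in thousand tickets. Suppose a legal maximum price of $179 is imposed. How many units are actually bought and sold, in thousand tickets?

Rearranging demand gives qd = 349 - p. Equilibrium: 349 - p = 3p - 451, so 800 = 4p and p* = 200, q* = 149.
The ceiling of 179 is below the equilibrium price 200, so it binds.
At p = 179: qd = 349 - 179 = 170 and qs = 3·179 - 451 = 86.
The quantity actually transacted is the short side, supply: 86.

86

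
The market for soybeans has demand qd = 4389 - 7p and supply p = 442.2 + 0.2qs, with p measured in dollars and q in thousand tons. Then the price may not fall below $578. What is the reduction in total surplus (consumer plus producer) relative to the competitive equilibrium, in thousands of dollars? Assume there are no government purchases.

Rearranging supply gives qs = 5p - 2211. In a free market, 4389 - 7p = 5p - 2211 gives the equilibrium p* = 550, q* = 539.
Since 578 > 550, the floor is binding.
At p = 578: qd = 4389 - 7·578 = 343 and qs = 5·578 - 2211 = 679.
Quantity traded falls to 343. At q = 343 the demand price is (4389 - 343)/7 = 578 and the supply price is (2211 + 343)/5 = 510.8.
Deadweight loss = ½ · (578 - 510.8) · (539 - 343) = ½ · 67.2 · 196 = 6585.6.

6585.6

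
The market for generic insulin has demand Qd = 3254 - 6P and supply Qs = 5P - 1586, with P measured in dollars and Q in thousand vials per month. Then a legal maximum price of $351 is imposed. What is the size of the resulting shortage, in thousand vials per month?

979

Equilibrium: 3254 - 6P = 5P - 1586, so 4840 = 11P and P* = 440, Q* = 614.
Because the ceiling (351) lies below the market-clearing price, it is binding.
At P = 351: Qd = 3254 - 6·351 = 1148 and Qs = 5·351 - 1586 = 169.
Shortage = Qd - Qs = 1148 - 169 = 979.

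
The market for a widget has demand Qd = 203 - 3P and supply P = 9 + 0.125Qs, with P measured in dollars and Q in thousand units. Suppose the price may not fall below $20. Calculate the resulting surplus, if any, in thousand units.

0

Rearranging supply gives Qs = 8P - 72. Equilibrium: 203 - 3P = 8P - 72, so 275 = 11P and P* = 25, Q* = 128.
The floor of 20 is below the equilibrium price 25, so it is not binding; the market clears at P* = 25, Q* = 128.
Since the control does not bind, there is no surplus.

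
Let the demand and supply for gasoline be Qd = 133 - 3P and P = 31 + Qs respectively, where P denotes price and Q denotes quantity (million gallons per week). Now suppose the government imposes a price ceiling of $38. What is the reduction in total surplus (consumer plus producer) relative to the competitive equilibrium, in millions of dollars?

Rearranging supply gives Qs = P - 31. Setting quantity demanded equal to quantity supplied, 133 - 3P = P - 31, gives P* = 41 and Q* = 10.
Because the ceiling (38) lies below the market-clearing price, it is binding.
At P = 38: Qd = 133 - 3·38 = 19 and Qs = 38 - 31 = 7.
Quantity traded falls to 7. At Q = 7 the demand price is (133 - 7)/3 = 42 and the supply price is 31 + 7 = 38.
Deadweight loss = ½ · (42 - 38) · (10 - 7) = ½ · 4 · 3 = 6.

6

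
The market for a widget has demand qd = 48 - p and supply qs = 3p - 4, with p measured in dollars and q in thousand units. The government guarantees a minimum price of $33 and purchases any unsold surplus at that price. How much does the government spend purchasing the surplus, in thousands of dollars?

Setting quantity demanded equal to quantity supplied, 48 - p = 3p - 4, gives p* = 13 and q* = 35.
Because the floor (33) lies above the market-clearing price, it is binding.
At p = 33: qd = 48 - 33 = 15 and qs = 3·33 - 4 = 95.
Surplus = qs - qd = 80.
Government expenditure = surplus × support price = 80 × 33 = 2640.

2640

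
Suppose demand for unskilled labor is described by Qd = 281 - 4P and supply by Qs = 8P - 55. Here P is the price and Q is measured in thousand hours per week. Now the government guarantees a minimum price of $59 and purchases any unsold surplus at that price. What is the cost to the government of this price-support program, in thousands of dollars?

21948

Equilibrium: 281 - 4P = 8P - 55, so 336 = 12P and P* = 28, Q* = 169.
The floor of 59 is above the equilibrium price 28, so it binds.
At P = 59: Qd = 281 - 4·59 = 45 and Qs = 8·59 - 55 = 417.
Surplus = Qs - Qd = 372.
Government expenditure = surplus × support price = 372 × 59 = 21948.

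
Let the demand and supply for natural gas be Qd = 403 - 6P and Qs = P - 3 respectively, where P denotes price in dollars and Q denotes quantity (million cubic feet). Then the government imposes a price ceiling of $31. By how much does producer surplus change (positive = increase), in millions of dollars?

Without the control the market clears where 403 - 6P = P - 3, i.e. P* = 58 and Q* = 55.
The ceiling of 31 is below the equilibrium price 58, so it binds.
At P = 31: Qd = 403 - 6·31 = 217 and Qs = 31 - 3 = 28.
Producer surplus without the control is ½ · (58 - 3) · 55 = 1512.5.
With the ceiling, producers sell 28 units at 31, so PS = ½ · (31 - 3) · 28 = 392.
Change in producer surplus = 392 - 1512.5 = -1120.5.

-1120.5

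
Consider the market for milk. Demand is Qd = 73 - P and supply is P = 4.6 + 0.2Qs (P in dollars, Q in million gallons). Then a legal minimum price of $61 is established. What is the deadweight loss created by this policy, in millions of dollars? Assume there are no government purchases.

1215

Rearranging supply gives Qs = 5P - 23. In a free market, 73 - P = 5P - 23 gives the equilibrium P* = 16, Q* = 57.
Because the floor (61) lies above the market-clearing price, it is binding.
At P = 61: Qd = 73 - 61 = 12 and Qs = 5·61 - 23 = 282.
Quantity traded falls to 12. At Q = 12 the demand price is 73 - 12 = 61 and the supply price is (23 + 12)/5 = 7.
Deadweight loss = ½ · (61 - 7) · (57 - 12) = ½ · 54 · 45 = 1215.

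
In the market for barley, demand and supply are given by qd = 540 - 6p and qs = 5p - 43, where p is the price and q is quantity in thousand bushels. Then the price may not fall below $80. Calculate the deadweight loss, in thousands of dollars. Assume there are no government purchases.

4811.4

Setting quantity demanded equal to quantity supplied, 540 - 6p = 5p - 43, gives p* = 53 and q* = 222.
Because the floor (80) lies above the market-clearing price, it is binding.
At p = 80: qd = 540 - 6·80 = 60 and qs = 5·80 - 43 = 357.
Quantity traded falls to 60. At q = 60 the demand price is (540 - 60)/6 = 80 and the supply price is (43 + 60)/5 = 20.6.
Deadweight loss = ½ · (80 - 20.6) · (222 - 60) = ½ · 59.4 · 162 = 4811.4.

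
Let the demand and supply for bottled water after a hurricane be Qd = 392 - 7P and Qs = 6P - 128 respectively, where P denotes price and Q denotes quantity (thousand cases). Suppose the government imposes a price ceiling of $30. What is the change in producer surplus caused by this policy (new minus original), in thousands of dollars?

-820

In a free market, 392 - 7P = 6P - 128 gives the equilibrium P* = 40, Q* = 112.
The ceiling of 30 is below the equilibrium price 40, so it binds.
At P = 30: Qd = 392 - 7·30 = 182 and Qs = 6·30 - 128 = 52.
Producer surplus without the control is ½ · (40 - 64/3) · 112 = 3136/3.
With the ceiling, producers sell 52 units at 30, so PS = ½ · (30 - 64/3) · 52 = 676/3.
Change in producer surplus = 676/3 - 3136/3 = -820.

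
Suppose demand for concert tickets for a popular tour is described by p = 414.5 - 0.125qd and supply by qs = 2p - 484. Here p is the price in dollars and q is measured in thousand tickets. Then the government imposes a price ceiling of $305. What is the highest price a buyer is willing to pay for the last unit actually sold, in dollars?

Rearranging demand gives qd = 3316 - 8p. Equilibrium: 3316 - 8p = 2p - 484, so 3800 = 10p and p* = 380, q* = 276.
Since 305 < 380, the ceiling is binding.
At p = 305: qd = 3316 - 8·305 = 876 and qs = 2·305 - 484 = 126.
Only 126 units reach the market. On the demand curve, the marginal buyer's willingness to pay at q = 126 is (3316 - 126)/8 = 398.75.

398.75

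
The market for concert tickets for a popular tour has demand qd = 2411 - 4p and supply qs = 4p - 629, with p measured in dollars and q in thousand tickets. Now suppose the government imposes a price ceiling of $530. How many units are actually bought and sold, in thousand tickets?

In a free market, 2411 - 4p = 4p - 629 gives the equilibrium p* = 380, q* = 891.
The ceiling of 530 is above the equilibrium price 380, so it is not binding; the market clears at p* = 380, q* = 891.

891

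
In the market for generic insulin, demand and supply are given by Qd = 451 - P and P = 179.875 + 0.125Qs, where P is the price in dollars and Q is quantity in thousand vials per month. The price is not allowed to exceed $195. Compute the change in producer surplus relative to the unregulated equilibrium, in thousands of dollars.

-2715

Rearranging supply gives Qs = 8P - 1439. Setting quantity demanded equal to quantity supplied, 451 - P = 8P - 1439, gives P* = 210 and Q* = 241.
Because the ceiling (195) lies below the market-clearing price, it is binding.
At P = 195: Qd = 451 - 195 = 256 and Qs = 8·195 - 1439 = 121.
Producer surplus without the control is ½ · (210 - 179.875) · 241 = 3630.0625.
With the ceiling, producers sell 121 units at 195, so PS = ½ · (195 - 179.875) · 121 = 915.0625.
Change in producer surplus = 915.0625 - 3630.0625 = -2715.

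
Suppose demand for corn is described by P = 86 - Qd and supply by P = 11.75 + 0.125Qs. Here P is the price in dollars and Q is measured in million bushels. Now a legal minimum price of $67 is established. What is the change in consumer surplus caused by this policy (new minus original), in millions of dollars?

Rearranging demand gives Qd = 86 - P; rearranging supply gives Qs = 8P - 94. Without the control the market clears where 86 - P = 8P - 94, i.e. P* = 20 and Q* = 66.
The floor of 67 is above the equilibrium price 20, so it binds.
At P = 67: Qd = 86 - 67 = 19 and Qs = 8·67 - 94 = 442.
Consumer surplus without the control is ½ · (86 - 20) · 66 = 2178.
With the floor, consumers buy 19 units at 67, so CS = ½ · (86 - 67) · 19 = 180.5.
Change in consumer surplus = 180.5 - 2178 = -1997.5.

-1997.5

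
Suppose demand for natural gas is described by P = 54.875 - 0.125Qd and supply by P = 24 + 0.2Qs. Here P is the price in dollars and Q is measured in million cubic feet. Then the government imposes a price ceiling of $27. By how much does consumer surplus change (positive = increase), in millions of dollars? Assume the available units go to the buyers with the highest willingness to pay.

-160

Rearranging demand gives Qd = 439 - 8P; rearranging supply gives Qs = 5P - 120. Equilibrium: 439 - 8P = 5P - 120, so 559 = 13P and P* = 43, Q* = 95.
The ceiling of 27 is below the equilibrium price 43, so it binds.
At P = 27: Qd = 439 - 8·27 = 223 and Qs = 5·27 - 120 = 15.
Consumer surplus without the control is ½ · (54.875 - 43) · 95 = 564.0625.
With the ceiling, 15 units are sold at 27 (assume they go to the highest-value buyers). The demand price at Q = 15 is 53, so CS = ½ · [(54.875 - 27) + (53 - 27)] · 15 = 404.0625.
Change in consumer surplus = 404.0625 - 564.0625 = -160.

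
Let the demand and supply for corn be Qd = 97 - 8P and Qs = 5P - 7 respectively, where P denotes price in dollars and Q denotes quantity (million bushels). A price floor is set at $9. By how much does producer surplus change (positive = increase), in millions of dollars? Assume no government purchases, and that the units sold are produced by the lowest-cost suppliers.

18.6

Equilibrium: 97 - 8P = 5P - 7, so 104 = 13P and P* = 8, Q* = 33.
Since 9 > 8, the floor is binding.
At P = 9: Qd = 97 - 8·9 = 25 and Qs = 5·9 - 7 = 38.
Producer surplus without the control is ½ · (8 - 1.4) · 33 = 108.9.
With the floor, 25 units are sold at 9. The supply price at Q = 25 is 6.4, so PS = ½ · [(9 - 1.4) + (9 - 6.4)] · 25 = 127.5.
Change in producer surplus = 127.5 - 108.9 = 18.6.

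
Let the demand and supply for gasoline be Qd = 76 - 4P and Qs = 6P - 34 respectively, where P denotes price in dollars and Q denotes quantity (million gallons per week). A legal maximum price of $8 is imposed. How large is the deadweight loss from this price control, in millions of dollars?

67.5

Setting quantity demanded equal to quantity supplied, 76 - 4P = 6P - 34, gives P* = 11 and Q* = 32.
Because the ceiling (8) lies below the market-clearing price, it is binding.
At P = 8: Qd = 76 - 4·8 = 44 and Qs = 6·8 - 34 = 14.
Quantity traded falls to 14. At Q = 14 the demand price is (76 - 14)/4 = 15.5 and the supply price is (34 + 14)/6 = 8.
Deadweight loss = ½ · (15.5 - 8) · (32 - 14) = ½ · 7.5 · 18 = 67.5.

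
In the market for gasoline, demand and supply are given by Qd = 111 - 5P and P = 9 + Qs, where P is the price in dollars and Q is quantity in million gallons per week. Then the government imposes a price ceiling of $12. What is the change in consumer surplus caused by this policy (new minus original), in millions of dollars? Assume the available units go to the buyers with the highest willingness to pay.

17.6

Rearranging supply gives Qs = P - 9. Setting quantity demanded equal to quantity supplied, 111 - 5P = P - 9, gives P* = 20 and Q* = 11.
Since 12 < 20, the ceiling is binding.
At P = 12: Qd = 111 - 5·12 = 51 and Qs = 12 - 9 = 3.
Consumer surplus without the control is ½ · (22.2 - 20) · 11 = 12.1.
With the ceiling, 3 units are sold at 12 (assume they go to the highest-value buyers). The demand price at Q = 3 is 21.6, so CS = ½ · [(22.2 - 12) + (21.6 - 12)] · 3 = 29.7.
Change in consumer surplus = 29.7 - 12.1 = 17.6.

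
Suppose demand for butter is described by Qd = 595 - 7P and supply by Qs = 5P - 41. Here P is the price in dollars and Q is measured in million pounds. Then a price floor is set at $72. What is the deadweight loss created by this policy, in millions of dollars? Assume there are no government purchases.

3032.4

Equilibrium: 595 - 7P = 5P - 41, so 636 = 12P and P* = 53, Q* = 224.
Since 72 > 53, the floor is binding.
At P = 72: Qd = 595 - 7·72 = 91 and Qs = 5·72 - 41 = 319.
Quantity traded falls to 91. At Q = 91 the demand price is (595 - 91)/7 = 72 and the supply price is (41 + 91)/5 = 26.4.
Deadweight loss = ½ · (72 - 26.4) · (224 - 91) = ½ · 45.6 · 133 = 3032.4.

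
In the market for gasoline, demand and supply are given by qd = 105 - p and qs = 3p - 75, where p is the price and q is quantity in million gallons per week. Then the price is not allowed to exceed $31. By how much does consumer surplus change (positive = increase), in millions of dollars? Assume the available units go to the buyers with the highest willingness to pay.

-630

Without the control the market clears where 105 - p = 3p - 75, i.e. p* = 45 and q* = 60.
Because the ceiling (31) lies below the market-clearing price, it is binding.
At p = 31: qd = 105 - 31 = 74 and qs = 3·31 - 75 = 18.
Consumer surplus without the control is ½ · (105 - 45) · 60 = 1800.
With the ceiling, 18 units are sold at 31 (assume they go to the highest-value buyers). The demand price at q = 18 is 87, so CS = ½ · [(105 - 31) + (87 - 31)] · 18 = 1170.
Change in consumer surplus = 1170 - 1800 = -630.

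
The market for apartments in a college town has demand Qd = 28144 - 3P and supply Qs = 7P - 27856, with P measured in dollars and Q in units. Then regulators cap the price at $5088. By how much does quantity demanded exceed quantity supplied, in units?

Without the control the market clears where 28144 - 3P = 7P - 27856, i.e. P* = 5600 and Q* = 11344.
Because the ceiling (5088) lies below the market-clearing price, it is binding.
At P = 5088: Qd = 28144 - 3·5088 = 12880 and Qs = 7·5088 - 27856 = 7760.
Shortage = Qd - Qs = 12880 - 7760 = 5120.

5120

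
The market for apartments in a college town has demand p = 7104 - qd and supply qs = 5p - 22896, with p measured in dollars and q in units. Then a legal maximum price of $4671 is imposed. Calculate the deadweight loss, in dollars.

Rearranging demand gives qd = 7104 - p. In a free market, 7104 - p = 5p - 22896 gives the equilibrium p* = 5000, q* = 2104.
Because the ceiling (4671) lies below the market-clearing price, it is binding.
At p = 4671: qd = 7104 - 4671 = 2433 and qs = 5·4671 - 22896 = 459.
Quantity traded falls to 459. At q = 459 the demand price is 7104 - 459 = 6645 and the supply price is (22896 + 459)/5 = 4671.
Deadweight loss = ½ · (6645 - 4671) · (2104 - 459) = ½ · 1974 · 1645 = 1623615.

1623615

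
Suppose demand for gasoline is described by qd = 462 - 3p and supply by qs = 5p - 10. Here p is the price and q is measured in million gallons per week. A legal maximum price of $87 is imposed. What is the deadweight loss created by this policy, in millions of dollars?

Without the control the market clears where 462 - 3p = 5p - 10, i.e. p* = 59 and q* = 285.
Since 87 is above p* = 59, the ceiling does not bind and the free-market outcome prevails.
Since the control does not bind, no trades are prevented and deadweight loss is zero.

0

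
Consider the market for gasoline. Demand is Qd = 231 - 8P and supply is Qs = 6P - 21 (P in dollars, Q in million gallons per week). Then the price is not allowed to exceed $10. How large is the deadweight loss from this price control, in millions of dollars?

336

Setting quantity demanded equal to quantity supplied, 231 - 8P = 6P - 21, gives P* = 18 and Q* = 87.
The ceiling of 10 is below the equilibrium price 18, so it binds.
At P = 10: Qd = 231 - 8·10 = 151 and Qs = 6·10 - 21 = 39.
Quantity traded falls to 39. At Q = 39 the demand price is (231 - 39)/8 = 24 and the supply price is (21 + 39)/6 = 10.
Deadweight loss = ½ · (24 - 10) · (87 - 39) = ½ · 14 · 48 = 336.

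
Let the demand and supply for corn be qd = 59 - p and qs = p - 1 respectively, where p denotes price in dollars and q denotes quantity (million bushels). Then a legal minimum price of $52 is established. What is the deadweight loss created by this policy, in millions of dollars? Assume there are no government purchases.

In a free market, 59 - p = p - 1 gives the equilibrium p* = 30, q* = 29.
Since 52 > 30, the floor is binding.
At p = 52: qd = 59 - 52 = 7 and qs = 52 - 1 = 51.
Quantity traded falls to 7. At q = 7 the demand price is 59 - 7 = 52 and the supply price is 1 + 7 = 8.
Deadweight loss = ½ · (52 - 8) · (29 - 7) = ½ · 44 · 22 = 484.

484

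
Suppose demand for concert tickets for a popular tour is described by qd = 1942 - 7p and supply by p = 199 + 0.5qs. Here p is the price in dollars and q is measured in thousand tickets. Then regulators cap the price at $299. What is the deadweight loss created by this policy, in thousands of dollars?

Rearranging supply gives qs = 2p - 398. Setting quantity demanded equal to quantity supplied, 1942 - 7p = 2p - 398, gives p* = 260 and q* = 122.
Since 299 is above p* = 260, the ceiling does not bind and the free-market outcome prevails.
Since the control does not bind, no trades are prevented and deadweight loss is zero.

0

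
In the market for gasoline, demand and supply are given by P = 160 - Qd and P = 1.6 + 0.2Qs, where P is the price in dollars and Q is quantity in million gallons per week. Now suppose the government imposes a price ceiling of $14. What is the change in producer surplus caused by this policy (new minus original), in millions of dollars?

-1358

Rearranging demand gives Qd = 160 - P; rearranging supply gives Qs = 5P - 8. Equilibrium: 160 - P = 5P - 8, so 168 = 6P and P* = 28, Q* = 132.
The ceiling of 14 is below the equilibrium price 28, so it binds.
At P = 14: Qd = 160 - 14 = 146 and Qs = 5·14 - 8 = 62.
Producer surplus without the control is ½ · (28 - 1.6) · 132 = 1742.4.
With the ceiling, producers sell 62 units at 14, so PS = ½ · (14 - 1.6) · 62 = 384.4.
Change in producer surplus = 384.4 - 1742.4 = -1358.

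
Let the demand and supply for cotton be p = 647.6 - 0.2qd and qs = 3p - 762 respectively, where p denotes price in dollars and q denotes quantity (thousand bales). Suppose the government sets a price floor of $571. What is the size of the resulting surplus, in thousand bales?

568

Rearranging demand gives qd = 3238 - 5p. Equilibrium: 3238 - 5p = 3p - 762, so 4000 = 8p and p* = 500, q* = 738.
Since 571 > 500, the floor is binding.
At p = 571: qd = 3238 - 5·571 = 383 and qs = 3·571 - 762 = 951.
Surplus = qs - qd = 951 - 383 = 568.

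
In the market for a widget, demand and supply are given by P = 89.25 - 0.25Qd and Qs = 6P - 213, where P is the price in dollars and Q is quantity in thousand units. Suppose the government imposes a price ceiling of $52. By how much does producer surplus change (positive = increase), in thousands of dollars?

Rearranging demand gives Qd = 357 - 4P. Setting quantity demanded equal to quantity supplied, 357 - 4P = 6P - 213, gives P* = 57 and Q* = 129.
The ceiling of 52 is below the equilibrium price 57, so it binds.
At P = 52: Qd = 357 - 4·52 = 149 and Qs = 6·52 - 213 = 99.
Producer surplus without the control is ½ · (57 - 35.5) · 129 = 1386.75.
With the ceiling, producers sell 99 units at 52, so PS = ½ · (52 - 35.5) · 99 = 816.75.
Change in producer surplus = 816.75 - 1386.75 = -570.

-570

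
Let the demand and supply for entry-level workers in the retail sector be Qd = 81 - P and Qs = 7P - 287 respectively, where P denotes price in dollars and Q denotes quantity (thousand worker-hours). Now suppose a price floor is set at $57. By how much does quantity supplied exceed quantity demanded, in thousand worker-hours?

88

In a free market, 81 - P = 7P - 287 gives the equilibrium P* = 46, Q* = 35.
Because the floor (57) lies above the market-clearing price, it is binding.
At P = 57: Qd = 81 - 57 = 24 and Qs = 7·57 - 287 = 112.
Surplus = Qs - Qd = 112 - 24 = 88.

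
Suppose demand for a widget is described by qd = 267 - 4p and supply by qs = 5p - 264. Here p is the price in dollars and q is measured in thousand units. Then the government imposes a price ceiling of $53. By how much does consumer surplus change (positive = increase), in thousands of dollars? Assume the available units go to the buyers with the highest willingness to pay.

Without the control the market clears where 267 - 4p = 5p - 264, i.e. p* = 59 and q* = 31.
The ceiling of 53 is below the equilibrium price 59, so it binds.
At p = 53: qd = 267 - 4·53 = 55 and qs = 5·53 - 264 = 1.
Consumer surplus without the control is ½ · (66.75 - 59) · 31 = 120.125.
With the ceiling, 1 units are sold at 53 (assume they go to the highest-value buyers). The demand price at q = 1 is 66.5, so CS = ½ · [(66.75 - 53) + (66.5 - 53)] · 1 = 13.625.
Change in consumer surplus = 13.625 - 120.125 = -106.5.

-106.5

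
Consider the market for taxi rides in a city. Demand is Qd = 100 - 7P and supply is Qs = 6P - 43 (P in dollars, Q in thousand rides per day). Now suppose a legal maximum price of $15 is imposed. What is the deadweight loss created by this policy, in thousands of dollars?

Setting quantity demanded equal to quantity supplied, 100 - 7P = 6P - 43, gives P* = 11 and Q* = 23.
The ceiling of 15 is above the equilibrium price 11, so it is not binding; the market clears at P* = 11, Q* = 23.
Since the control does not bind, no trades are prevented and deadweight loss is zero.

0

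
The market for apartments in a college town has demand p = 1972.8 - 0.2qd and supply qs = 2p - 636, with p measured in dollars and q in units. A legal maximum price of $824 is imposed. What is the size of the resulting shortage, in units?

4732

Rearranging demand gives qd = 9864 - 5p. Without the control the market clears where 9864 - 5p = 2p - 636, i.e. p* = 1500 and q* = 2364.
The ceiling of 824 is below the equilibrium price 1500, so it binds.
At p = 824: qd = 9864 - 5·824 = 5744 and qs = 2·824 - 636 = 1012.
Shortage = qd - qs = 5744 - 1012 = 4732.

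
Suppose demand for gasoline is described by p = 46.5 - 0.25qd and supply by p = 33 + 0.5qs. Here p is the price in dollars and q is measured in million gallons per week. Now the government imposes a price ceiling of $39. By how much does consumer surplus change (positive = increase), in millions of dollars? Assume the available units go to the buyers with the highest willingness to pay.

31.5

Rearranging demand gives qd = 186 - 4p; rearranging supply gives qs = 2p - 66. Equilibrium: 186 - 4p = 2p - 66, so 252 = 6p and p* = 42, q* = 18.
Since 39 < 42, the ceiling is binding.
At p = 39: qd = 186 - 4·39 = 30 and qs = 2·39 - 66 = 12.
Consumer surplus without the control is ½ · (46.5 - 42) · 18 = 40.5.
With the ceiling, 12 units are sold at 39 (assume they go to the highest-value buyers). The demand price at q = 12 is 43.5, so CS = ½ · [(46.5 - 39) + (43.5 - 39)] · 12 = 72.
Change in consumer surplus = 72 - 40.5 = 31.5.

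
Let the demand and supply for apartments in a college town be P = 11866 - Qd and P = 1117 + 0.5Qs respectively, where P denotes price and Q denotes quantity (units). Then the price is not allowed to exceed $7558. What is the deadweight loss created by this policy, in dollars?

0

Rearranging demand gives Qd = 11866 - P; rearranging supply gives Qs = 2P - 2234. Setting quantity demanded equal to quantity supplied, 11866 - P = 2P - 2234, gives P* = 4700 and Q* = 7166.
Since 7558 is above P* = 4700, the ceiling does not bind and the free-market outcome prevails.
Since the control does not bind, no trades are prevented and deadweight loss is zero.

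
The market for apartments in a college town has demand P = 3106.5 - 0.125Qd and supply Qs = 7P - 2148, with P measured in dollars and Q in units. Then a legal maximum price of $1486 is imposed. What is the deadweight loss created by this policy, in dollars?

647036.25

Rearranging demand gives Qd = 24852 - 8P. Setting quantity demanded equal to quantity supplied, 24852 - 8P = 7P - 2148, gives P* = 1800 and Q* = 10452.
The ceiling of 1486 is below the equilibrium price 1800, so it binds.
At P = 1486: Qd = 24852 - 8·1486 = 12964 and Qs = 7·1486 - 2148 = 8254.
Quantity traded falls to 8254. At Q = 8254 the demand price is (24852 - 8254)/8 = 2074.75 and the supply price is (2148 + 8254)/7 = 1486.
Deadweight loss = ½ · (2074.75 - 1486) · (10452 - 8254) = ½ · 588.75 · 2198 = 647036.25.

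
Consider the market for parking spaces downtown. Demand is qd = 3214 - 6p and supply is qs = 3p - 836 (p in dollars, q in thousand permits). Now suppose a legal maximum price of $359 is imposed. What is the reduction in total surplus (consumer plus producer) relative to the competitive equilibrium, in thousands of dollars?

Setting quantity demanded equal to quantity supplied, 3214 - 6p = 3p - 836, gives p* = 450 and q* = 514.
Because the ceiling (359) lies below the market-clearing price, it is binding.
At p = 359: qd = 3214 - 6·359 = 1060 and qs = 3·359 - 836 = 241.
Quantity traded falls to 241. At q = 241 the demand price is (3214 - 241)/6 = 495.5 and the supply price is (836 + 241)/3 = 359.
Deadweight loss = ½ · (495.5 - 359) · (514 - 241) = ½ · 136.5 · 273 = 18632.25.

18632.25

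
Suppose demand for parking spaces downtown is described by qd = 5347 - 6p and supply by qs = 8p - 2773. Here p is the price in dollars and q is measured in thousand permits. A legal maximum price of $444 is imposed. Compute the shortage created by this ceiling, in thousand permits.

1904

Equilibrium: 5347 - 6p = 8p - 2773, so 8120 = 14p and p* = 580, q* = 1867.
Because the ceiling (444) lies below the market-clearing price, it is binding.
At p = 444: qd = 5347 - 6·444 = 2683 and qs = 8·444 - 2773 = 779.
Shortage = qd - qs = 2683 - 779 = 1904.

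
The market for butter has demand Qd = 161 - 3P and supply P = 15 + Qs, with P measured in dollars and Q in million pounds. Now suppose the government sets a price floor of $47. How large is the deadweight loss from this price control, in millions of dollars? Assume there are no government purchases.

Rearranging supply gives Qs = P - 15. Without the control the market clears where 161 - 3P = P - 15, i.e. P* = 44 and Q* = 29.
Because the floor (47) lies above the market-clearing price, it is binding.
At P = 47: Qd = 161 - 3·47 = 20 and Qs = 47 - 15 = 32.
Quantity traded falls to 20. At Q = 20 the demand price is (161 - 20)/3 = 47 and the supply price is 15 + 20 = 35.
Deadweight loss = ½ · (47 - 35) · (29 - 20) = ½ · 12 · 9 = 54.

54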